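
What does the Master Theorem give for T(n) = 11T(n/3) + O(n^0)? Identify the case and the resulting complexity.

Master Theorem for T(n) = 11T(n/3) + O(n^0):

a = 11, b = 3, c = 0
log_b(a) = log_3(11) = 2.1827

Case 1: c = 0 < log_3(11) = 2.1827
T(n) = O(n^(log_3 11))

For T(n) = 11T(n/3) + O(n^0): log_3(11) = 2.1827. This is Case 1 of the Master Theorem (c < log_b(a), work dominated by leaves), giving O(n^(log_3 11)).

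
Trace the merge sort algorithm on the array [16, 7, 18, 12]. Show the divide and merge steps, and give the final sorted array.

Merge sort trace:

Split: [16, 7, 18, 12] -> [16, 7] and [18, 12]
  Split: [16, 7] -> [16] and [7]
  Merge: [16] + [7] -> [7, 16]
  Split: [18, 12] -> [18] and [12]
  Merge: [18] + [12] -> [12, 18]
Merge: [7, 16] + [12, 18] -> [7, 12, 16, 18]

Final sorted array: [7, 12, 16, 18]

The merge sort proceeds by recursively splitting the array and merging sorted halves.
After all merges, the sorted array is [7, 12, 16, 18].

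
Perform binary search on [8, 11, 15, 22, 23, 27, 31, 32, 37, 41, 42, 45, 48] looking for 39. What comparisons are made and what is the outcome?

Binary search for 39 in [8, 11, 15, 22, 23, 27, 31, 32, 37, 41, 42, 45, 48]:

lo=0, hi=12, mid=6, arr[mid]=31 -> 31 < 39, search right half
lo=7, hi=12, mid=9, arr[mid]=41 -> 41 > 39, search left half
lo=7, hi=8, mid=7, arr[mid]=32 -> 32 < 39, search right half
lo=8, hi=8, mid=8, arr[mid]=37 -> 37 < 39, search right half
lo=9 > hi=8, target 39 not found

Binary search determines that 39 is not in the array after 4 comparisons. The search space was exhausted without finding the target.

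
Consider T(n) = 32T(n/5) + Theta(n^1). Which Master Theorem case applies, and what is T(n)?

Master Theorem for T(n) = 32T(n/5) + O(n^1):

a = 32, b = 5, c = 1
log_b(a) = log_5(32) = 2.1534

Case 1: c = 1 < log_5(32) = 2.1534
T(n) = O(n^(log_5 32))

For T(n) = 32T(n/5) + O(n^1): log_5(32) = 2.1534. This is Case 1 of the Master Theorem (c < log_b(a), work dominated by leaves), giving O(n^(log_5 32)).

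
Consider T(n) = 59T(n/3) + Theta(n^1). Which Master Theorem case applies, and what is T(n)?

Master Theorem for T(n) = 59T(n/3) + O(n^1):

a = 59, b = 3, c = 1
log_b(a) = log_3(59) = 3.7115

Case 1: c = 1 < log_3(59) = 3.7115
T(n) = O(n^(log_3 59))

For T(n) = 59T(n/3) + O(n^1): log_3(59) = 3.7115. This is Case 1 of the Master Theorem (c < log_b(a), work dominated by leaves), giving O(n^(log_3 59)).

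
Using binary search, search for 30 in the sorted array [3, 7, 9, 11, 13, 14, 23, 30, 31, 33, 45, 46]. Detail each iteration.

Binary search for 30 in [3, 7, 9, 11, 13, 14, 23, 30, 31, 33, 45, 46]:

lo=0, hi=11, mid=5, arr[mid]=14 -> 14 < 30, search right half
lo=6, hi=11, mid=8, arr[mid]=31 -> 31 > 30, search left half
lo=6, hi=7, mid=6, arr[mid]=23 -> 23 < 30, search right half
lo=7, hi=7, mid=7, arr[mid]=30 -> Found target at index 7!

Binary search finds 30 at index 7 after 4 comparisons. The search repeatedly halves the search space by comparing with the middle element.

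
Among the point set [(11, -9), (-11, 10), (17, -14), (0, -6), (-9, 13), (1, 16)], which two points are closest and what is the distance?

Computing all pairwise distances among 6 points:

d((11, -9), (-11, 10)) = 29.0689
d((11, -9), (17, -14)) = 7.8102
d((11, -9), (0, -6)) = 11.4018
d((11, -9), (-9, 13)) = 29.7321
d((11, -9), (1, 16)) = 26.9258
d((-11, 10), (17, -14)) = 36.8782
d((-11, 10), (0, -6)) = 19.4165
d((-11, 10), (-9, 13)) = 3.6056 <-- minimum
d((-11, 10), (1, 16)) = 13.4164
d((17, -14), (0, -6)) = 18.7883
d((17, -14), (-9, 13)) = 37.4833
d((17, -14), (1, 16)) = 34.0
d((0, -6), (-9, 13)) = 21.0238
d((0, -6), (1, 16)) = 22.0227
d((-9, 13), (1, 16)) = 10.4403

Closest pair: (-11, 10) and (-9, 13) with distance 3.6056

The closest pair is (-11, 10) and (-9, 13) with Euclidean distance 3.6056. For 6 points, brute-force pairwise comparison is shown above. For large n, the divide-and-conquer algorithm (sort by x, recurse on halves, check the dividing strip) achieves O(n log n).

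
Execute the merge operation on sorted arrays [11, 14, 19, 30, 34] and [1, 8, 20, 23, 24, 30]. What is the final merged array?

Merging process:

Compare 11 vs 1: take 1 from right. Merged: [1]
Compare 11 vs 8: take 8 from right. Merged: [1, 8]
Compare 11 vs 20: take 11 from left. Merged: [1, 8, 11]
Compare 14 vs 20: take 14 from left. Merged: [1, 8, 11, 14]
Compare 19 vs 20: take 19 from left. Merged: [1, 8, 11, 14, 19]
Compare 30 vs 20: take 20 from right. Merged: [1, 8, 11, 14, 19, 20]
Compare 30 vs 23: take 23 from right. Merged: [1, 8, 11, 14, 19, 20, 23]
Compare 30 vs 24: take 24 from right. Merged: [1, 8, 11, 14, 19, 20, 23, 24]
Compare 30 vs 30: take 30 from left. Merged: [1, 8, 11, 14, 19, 20, 23, 24, 30]
Compare 34 vs 30: take 30 from right. Merged: [1, 8, 11, 14, 19, 20, 23, 24, 30, 30]
Append remaining from left: [34]. Merged: [1, 8, 11, 14, 19, 20, 23, 24, 30, 30, 34]

Final merged array: [1, 8, 11, 14, 19, 20, 23, 24, 30, 30, 34]
Total comparisons: 10

The merged array is [1, 8, 11, 14, 19, 20, 23, 24, 30, 30, 34], requiring 10 comparisons. The merge step runs in O(n) time where n is the total number of elements.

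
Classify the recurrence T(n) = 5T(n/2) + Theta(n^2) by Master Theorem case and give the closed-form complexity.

Master Theorem for T(n) = 5T(n/2) + O(n^2):

a = 5, b = 2, c = 2
log_b(a) = log_2(5) = 2.3219

Case 1: c = 2 < log_2(5) = 2.3219
T(n) = O(n^(log_2 5))

For T(n) = 5T(n/2) + O(n^2): log_2(5) = 2.3219. This is Case 1 of the Master Theorem (c < log_b(a), work dominated by leaves), giving O(n^(log_2 5)).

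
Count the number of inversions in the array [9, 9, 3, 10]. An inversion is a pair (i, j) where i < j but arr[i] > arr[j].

Finding inversions in [9, 9, 3, 10]:

(0, 2): arr[0]=9 > arr[2]=3
(1, 2): arr[1]=9 > arr[2]=3

Total inversions: 2

The array has 2 inversion(s): (0,2), (1,2). Each pair (i,j) satisfies i < j and arr[i] > arr[j].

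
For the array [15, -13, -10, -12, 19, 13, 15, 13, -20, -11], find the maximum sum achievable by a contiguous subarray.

Using Kadane's algorithm on [15, -13, -10, -12, 19, 13, 15, 13, -20, -11]:

Scanning through the array:
Position 1 (value -13): max_ending_here = 2, max_so_far = 15
Position 2 (value -10): max_ending_here = -8, max_so_far = 15
Position 3 (value -12): max_ending_here = -12, max_so_far = 15
Position 4 (value 19): max_ending_here = 19, max_so_far = 19
Position 5 (value 13): max_ending_here = 32, max_so_far = 32
Position 6 (value 15): max_ending_here = 47, max_so_far = 47
Position 7 (value 13): max_ending_here = 60, max_so_far = 60
Position 8 (value -20): max_ending_here = 40, max_so_far = 60
Position 9 (value -11): max_ending_here = 29, max_so_far = 60

Maximum subarray: [19, 13, 15, 13]
Maximum sum: 60

The maximum subarray is [19, 13, 15, 13] with sum 60. This subarray runs from index 4 to index 7.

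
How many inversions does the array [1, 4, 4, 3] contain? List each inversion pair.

Finding inversions in [1, 4, 4, 3]:

(1, 3): arr[1]=4 > arr[3]=3
(2, 3): arr[2]=4 > arr[3]=3

Total inversions: 2

The array has 2 inversion(s): (1,3), (2,3). Each pair (i,j) satisfies i < j and arr[i] > arr[j].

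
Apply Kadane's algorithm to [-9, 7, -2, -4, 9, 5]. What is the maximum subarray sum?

Using Kadane's algorithm on [-9, 7, -2, -4, 9, 5]:

Scanning through the array:
Position 1 (value 7): max_ending_here = 7, max_so_far = 7
Position 2 (value -2): max_ending_here = 5, max_so_far = 7
Position 3 (value -4): max_ending_here = 1, max_so_far = 7
Position 4 (value 9): max_ending_here = 10, max_so_far = 10
Position 5 (value 5): max_ending_here = 15, max_so_far = 15

Maximum subarray: [7, -2, -4, 9, 5]
Maximum sum: 15

The maximum subarray is [7, -2, -4, 9, 5] with sum 15. This subarray runs from index 1 to index 5.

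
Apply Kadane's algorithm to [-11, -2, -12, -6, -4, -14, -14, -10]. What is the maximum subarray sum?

Using Kadane's algorithm on [-11, -2, -12, -6, -4, -14, -14, -10]:

Scanning through the array:
Position 1 (value -2): max_ending_here = -2, max_so_far = -2
Position 2 (value -12): max_ending_here = -12, max_so_far = -2
Position 3 (value -6): max_ending_here = -6, max_so_far = -2
Position 4 (value -4): max_ending_here = -4, max_so_far = -2
Position 5 (value -14): max_ending_here = -14, max_so_far = -2
Position 6 (value -14): max_ending_here = -14, max_so_far = -2
Position 7 (value -10): max_ending_here = -10, max_so_far = -2

Maximum subarray: [-2]
Maximum sum: -2

The maximum subarray is [-2] with sum -2. This subarray runs from index 1 to index 1.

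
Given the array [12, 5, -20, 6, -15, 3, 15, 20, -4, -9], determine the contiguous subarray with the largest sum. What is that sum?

Using Kadane's algorithm on [12, 5, -20, 6, -15, 3, 15, 20, -4, -9]:

Scanning through the array:
Position 1 (value 5): max_ending_here = 17, max_so_far = 17
Position 2 (value -20): max_ending_here = -3, max_so_far = 17
Position 3 (value 6): max_ending_here = 6, max_so_far = 17
Position 4 (value -15): max_ending_here = -9, max_so_far = 17
Position 5 (value 3): max_ending_here = 3, max_so_far = 17
Position 6 (value 15): max_ending_here = 18, max_so_far = 18
Position 7 (value 20): max_ending_here = 38, max_so_far = 38
Position 8 (value -4): max_ending_here = 34, max_so_far = 38
Position 9 (value -9): max_ending_here = 25, max_so_far = 38

Maximum subarray: [3, 15, 20]
Maximum sum: 38

The maximum subarray is [3, 15, 20] with sum 38. This subarray runs from index 5 to index 7.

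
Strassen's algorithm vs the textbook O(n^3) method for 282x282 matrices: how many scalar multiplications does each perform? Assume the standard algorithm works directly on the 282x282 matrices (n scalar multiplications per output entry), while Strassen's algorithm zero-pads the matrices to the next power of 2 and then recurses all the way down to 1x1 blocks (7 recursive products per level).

Matrix multiplication for 282x282 matrices:

Strassen's algorithm requires power-of-2 dimensions. Pad 282x282 to 512x512 (next power of 2).

Standard algorithm: 282^3 = 22425768 multiplications
Strassen's algorithm: 7^(log2(512)) = 7^9 = 40353607 multiplications
Difference: 22425768 - 40353607 = -17927839 (Strassen uses MORE here due to padding overhead — for small or just-over-power-of-2 n, padding can outweigh the per-level savings)

Standard: 22425768 multiplications (282^3). Strassen: 40353607 multiplications (7^9, after padding to 512x512). Strassen reduces 8 recursive multiplications to 7 at each level.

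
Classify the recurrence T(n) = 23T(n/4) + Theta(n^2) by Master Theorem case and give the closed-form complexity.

Master Theorem for T(n) = 23T(n/4) + O(n^2):

a = 23, b = 4, c = 2
log_b(a) = log_4(23) = 2.2618

Case 1: c = 2 < log_4(23) = 2.2618
T(n) = O(n^(log_4 23))

For T(n) = 23T(n/4) + O(n^2): log_4(23) = 2.2618. This is Case 1 of the Master Theorem (c < log_b(a), work dominated by leaves), giving O(n^(log_4 23)).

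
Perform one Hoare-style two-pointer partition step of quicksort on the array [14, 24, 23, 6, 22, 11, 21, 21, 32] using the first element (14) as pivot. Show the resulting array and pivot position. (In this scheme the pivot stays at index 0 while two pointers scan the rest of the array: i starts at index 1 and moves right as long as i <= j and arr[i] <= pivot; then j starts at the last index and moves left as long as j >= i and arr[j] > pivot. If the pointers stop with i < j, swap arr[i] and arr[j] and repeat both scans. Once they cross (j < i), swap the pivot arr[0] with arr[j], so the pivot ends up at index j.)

Hoare-style two-pointer partition with pivot = 14:

Initial array: [14, 24, 23, 6, 22, 11, 21, 21, 32]

Pointers start at i = 1, j = 8.
i stops at index 1 (arr[1]=24 > 14), j stops at index 5 (arr[5]=11 <= 14): swap arr[1] and arr[5], array becomes [14, 11, 23, 6, 22, 24, 21, 21, 32]
i stops at index 2 (arr[2]=23 > 14), j stops at index 3 (arr[3]=6 <= 14): swap arr[2] and arr[3], array becomes [14, 11, 6, 23, 22, 24, 21, 21, 32]
i ends at 3, j ends at 2: the pointers have crossed (j < i), so scanning stops.

Swap pivot arr[0] with arr[2] to place pivot at position 2: [6, 11, 14, 23, 22, 24, 21, 21, 32]
Pivot position: 2

After partitioning with pivot 14, the array becomes [6, 11, 14, 23, 22, 24, 21, 21, 32]. The pivot is placed at index 2. All elements to the left of the pivot are <= 14, and all elements to the right are > 14.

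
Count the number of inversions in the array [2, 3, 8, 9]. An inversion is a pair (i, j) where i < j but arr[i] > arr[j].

Finding inversions in [2, 3, 8, 9]:


Total inversions: 0

The array has 0 inversions. It is already sorted.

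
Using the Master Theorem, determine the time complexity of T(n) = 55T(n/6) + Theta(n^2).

Master Theorem for T(n) = 55T(n/6) + O(n^2):

a = 55, b = 6, c = 2
log_b(a) = log_6(55) = 2.2365

Case 1: c = 2 < log_6(55) = 2.2365
T(n) = O(n^(log_6 55))

For T(n) = 55T(n/6) + O(n^2): log_6(55) = 2.2365. This is Case 1 of the Master Theorem (c < log_b(a), work dominated by leaves), giving O(n^(log_6 55)).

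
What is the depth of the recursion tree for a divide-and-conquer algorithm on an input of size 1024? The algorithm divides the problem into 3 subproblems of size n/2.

For divide and conquer with division factor 2:

Problem sizes at each level:
Level 0: 1024
Level 1: 512
Level 2: 256
Level 3: 128
Level 4: 64
Level 5: 32
Level 6: 16
Level 7: 8
Level 8: 4
Level 9: 2
Level 10: 1

The root is level 0 and the size-1 base case is level 10 (the tree spans levels 0 through 10, i.e. 11 levels counting the root), so the depth is the number of divisions: log_2(1024) = 10

The recursion tree depth is log_2(1024) = 10. At each level, the problem size is divided by 2, so it takes 10 divisions to reduce to a base case of size 1. The algorithm makes 3 recursive calls at each level.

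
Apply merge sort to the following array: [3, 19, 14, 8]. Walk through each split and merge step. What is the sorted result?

Merge sort trace:

Split: [3, 19, 14, 8] -> [3, 19] and [14, 8]
  Split: [3, 19] -> [3] and [19]
  Merge: [3] + [19] -> [3, 19]
  Split: [14, 8] -> [14] and [8]
  Merge: [14] + [8] -> [8, 14]
Merge: [3, 19] + [8, 14] -> [3, 8, 14, 19]

Final sorted array: [3, 8, 14, 19]

The merge sort proceeds by recursively splitting the array and merging sorted halves.
After all merges, the sorted array is [3, 8, 14, 19].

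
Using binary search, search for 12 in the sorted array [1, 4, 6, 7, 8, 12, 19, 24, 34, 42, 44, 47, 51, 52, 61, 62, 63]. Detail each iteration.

Binary search for 12 in [1, 4, 6, 7, 8, 12, 19, 24, 34, 42, 44, 47, 51, 52, 61, 62, 63]:

lo=0, hi=16, mid=8, arr[mid]=34 -> 34 > 12, search left half
lo=0, hi=7, mid=3, arr[mid]=7 -> 7 < 12, search right half
lo=4, hi=7, mid=5, arr[mid]=12 -> Found target at index 5!

Binary search finds 12 at index 5 after 3 comparisons. The search repeatedly halves the search space by comparing with the middle element.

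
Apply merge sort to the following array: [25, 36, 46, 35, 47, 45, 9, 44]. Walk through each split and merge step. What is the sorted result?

Merge sort trace:

Split: [25, 36, 46, 35, 47, 45, 9, 44] -> [25, 36, 46, 35] and [47, 45, 9, 44]
  Split: [25, 36, 46, 35] -> [25, 36] and [46, 35]
    Split: [25, 36] -> [25] and [36]
    Merge: [25] + [36] -> [25, 36]
    Split: [46, 35] -> [46] and [35]
    Merge: [46] + [35] -> [35, 46]
  Merge: [25, 36] + [35, 46] -> [25, 35, 36, 46]
  Split: [47, 45, 9, 44] -> [47, 45] and [9, 44]
    Split: [47, 45] -> [47] and [45]
    Merge: [47] + [45] -> [45, 47]
    Split: [9, 44] -> [9] and [44]
    Merge: [9] + [44] -> [9, 44]
  Merge: [45, 47] + [9, 44] -> [9, 44, 45, 47]
Merge: [25, 35, 36, 46] + [9, 44, 45, 47] -> [9, 25, 35, 36, 44, 45, 46, 47]

Final sorted array: [9, 25, 35, 36, 44, 45, 46, 47]

The merge sort proceeds by recursively splitting the array and merging sorted halves.
After all merges, the sorted array is [9, 25, 35, 36, 44, 45, 46, 47].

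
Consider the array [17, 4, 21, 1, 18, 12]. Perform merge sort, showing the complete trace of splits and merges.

Merge sort trace:

Split: [17, 4, 21, 1, 18, 12] -> [17, 4, 21] and [1, 18, 12]
  Split: [17, 4, 21] -> [17] and [4, 21]
    Split: [4, 21] -> [4] and [21]
    Merge: [4] + [21] -> [4, 21]
  Merge: [17] + [4, 21] -> [4, 17, 21]
  Split: [1, 18, 12] -> [1] and [18, 12]
    Split: [18, 12] -> [18] and [12]
    Merge: [18] + [12] -> [12, 18]
  Merge: [1] + [12, 18] -> [1, 12, 18]
Merge: [4, 17, 21] + [1, 12, 18] -> [1, 4, 12, 17, 18, 21]

Final sorted array: [1, 4, 12, 17, 18, 21]

The merge sort proceeds by recursively splitting the array and merging sorted halves.
After all merges, the sorted array is [1, 4, 12, 17, 18, 21].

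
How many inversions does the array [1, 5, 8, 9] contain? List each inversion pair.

Finding inversions in [1, 5, 8, 9]:


Total inversions: 0

The array has 0 inversions. It is already sorted.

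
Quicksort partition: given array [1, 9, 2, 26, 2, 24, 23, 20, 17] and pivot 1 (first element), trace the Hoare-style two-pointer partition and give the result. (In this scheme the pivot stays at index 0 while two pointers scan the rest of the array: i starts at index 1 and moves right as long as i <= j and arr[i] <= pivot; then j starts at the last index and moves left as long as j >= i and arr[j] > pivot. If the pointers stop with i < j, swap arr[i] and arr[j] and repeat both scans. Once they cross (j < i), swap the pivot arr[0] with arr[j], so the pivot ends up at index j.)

Hoare-style two-pointer partition with pivot = 1:

Initial array: [1, 9, 2, 26, 2, 24, 23, 20, 17]

Pointers start at i = 1, j = 8.
i ends at 1, j ends at 0: the pointers have crossed (j < i), so scanning stops.

j = 0, so swapping arr[0] with arr[j] leaves the pivot at position 0: [1, 9, 2, 26, 2, 24, 23, 20, 17]
Pivot position: 0

After partitioning with pivot 1, the array becomes [1, 9, 2, 26, 2, 24, 23, 20, 17]. The pivot is placed at index 0. All elements to the left of the pivot are <= 1, and all elements to the right are > 1.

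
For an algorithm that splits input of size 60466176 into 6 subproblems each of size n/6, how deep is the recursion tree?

For divide and conquer with division factor 6:

Problem sizes at each level:
Level 0: 60466176
Level 1: 10077696
Level 2: 1679616
Level 3: 279936
Level 4: 46656
Level 5: 7776
Level 6: 1296
Level 7: 216
Level 8: 36
Level 9: 6
Level 10: 1

The root is level 0 and the size-1 base case is level 10 (the tree spans levels 0 through 10, i.e. 11 levels counting the root), so the depth is the number of divisions: log_6(60466176) = 10

The recursion tree depth is log_6(60466176) = 10. At each level, the problem size is divided by 6, so it takes 10 divisions to reduce to a base case of size 1. The algorithm makes 6 recursive calls at each level.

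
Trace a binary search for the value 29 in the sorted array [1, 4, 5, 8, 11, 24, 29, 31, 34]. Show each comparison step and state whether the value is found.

Binary search for 29 in [1, 4, 5, 8, 11, 24, 29, 31, 34]:

lo=0, hi=8, mid=4, arr[mid]=11 -> 11 < 29, search right half
lo=5, hi=8, mid=6, arr[mid]=29 -> Found target at index 6!

Binary search finds 29 at index 6 after 2 comparisons. The search repeatedly halves the search space by comparing with the middle element.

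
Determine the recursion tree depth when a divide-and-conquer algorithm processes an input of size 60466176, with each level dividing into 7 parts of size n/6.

For divide and conquer with division factor 6:

Problem sizes at each level:
Level 0: 60466176
Level 1: 10077696
Level 2: 1679616
Level 3: 279936
Level 4: 46656
Level 5: 7776
Level 6: 1296
Level 7: 216
Level 8: 36
Level 9: 6
Level 10: 1

The root is level 0 and the size-1 base case is level 10 (the tree spans levels 0 through 10, i.e. 11 levels counting the root), so the depth is the number of divisions: log_6(60466176) = 10

The recursion tree depth is log_6(60466176) = 10. At each level, the problem size is divided by 6, so it takes 10 divisions to reduce to a base case of size 1. The algorithm makes 7 recursive calls at each level.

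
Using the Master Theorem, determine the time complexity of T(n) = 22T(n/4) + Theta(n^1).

Master Theorem for T(n) = 22T(n/4) + O(n^1):

a = 22, b = 4, c = 1
log_b(a) = log_4(22) = 2.2297

Case 1: c = 1 < log_4(22) = 2.2297
T(n) = O(n^(log_4 22))

For T(n) = 22T(n/4) + O(n^1): log_4(22) = 2.2297. This is Case 1 of the Master Theorem (c < log_b(a), work dominated by leaves), giving O(n^(log_4 22)).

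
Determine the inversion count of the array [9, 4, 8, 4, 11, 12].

Finding inversions in [9, 4, 8, 4, 11, 12]:

(0, 1): arr[0]=9 > arr[1]=4
(0, 2): arr[0]=9 > arr[2]=8
(0, 3): arr[0]=9 > arr[3]=4
(2, 3): arr[2]=8 > arr[3]=4

Total inversions: 4

The array has 4 inversion(s): (0,1), (0,2), (0,3), (2,3). Each pair (i,j) satisfies i < j and arr[i] > arr[j].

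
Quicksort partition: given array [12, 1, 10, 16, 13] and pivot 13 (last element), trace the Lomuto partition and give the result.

Lomuto partition with pivot = 13:

Initial array: [12, 1, 10, 16, 13]

arr[0]=12 <= 13: swap with position 0, array becomes [12, 1, 10, 16, 13]
arr[1]=1 <= 13: swap with position 1, array becomes [12, 1, 10, 16, 13]
arr[2]=10 <= 13: swap with position 2, array becomes [12, 1, 10, 16, 13]
arr[3]=16 > 13: no swap

Place pivot at position 3: [12, 1, 10, 13, 16]
Pivot position: 3

After partitioning with pivot 13, the array becomes [12, 1, 10, 13, 16]. The pivot is placed at index 3. All elements to the left of the pivot are <= 13, and all elements to the right are > 13.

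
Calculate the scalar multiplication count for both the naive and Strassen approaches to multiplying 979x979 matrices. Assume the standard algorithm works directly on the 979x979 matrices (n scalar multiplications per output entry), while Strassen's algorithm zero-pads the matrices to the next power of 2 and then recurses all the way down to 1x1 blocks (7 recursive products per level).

Matrix multiplication for 979x979 matrices:

Strassen's algorithm requires power-of-2 dimensions. Pad 979x979 to 1024x1024 (next power of 2).

Standard algorithm: 979^3 = 938313739 multiplications
Strassen's algorithm: 7^(log2(1024)) = 7^10 = 282475249 multiplications
Savings: 938313739 - 282475249 = 655838490 multiplications

Standard: 938313739 multiplications (979^3). Strassen: 282475249 multiplications (7^10, after padding to 1024x1024). Strassen reduces 8 recursive multiplications to 7 at each level.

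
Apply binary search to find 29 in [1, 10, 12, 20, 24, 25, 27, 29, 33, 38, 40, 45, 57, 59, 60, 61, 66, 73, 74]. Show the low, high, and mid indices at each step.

Binary search for 29 in [1, 10, 12, 20, 24, 25, 27, 29, 33, 38, 40, 45, 57, 59, 60, 61, 66, 73, 74]:

lo=0, hi=18, mid=9, arr[mid]=38 -> 38 > 29, search left half
lo=0, hi=8, mid=4, arr[mid]=24 -> 24 < 29, search right half
lo=5, hi=8, mid=6, arr[mid]=27 -> 27 < 29, search right half
lo=7, hi=8, mid=7, arr[mid]=29 -> Found target at index 7!

Binary search finds 29 at index 7 after 4 comparisons. The search repeatedly halves the search space by comparing with the middle element.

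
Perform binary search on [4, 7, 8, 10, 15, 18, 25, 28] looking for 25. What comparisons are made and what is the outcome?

Binary search for 25 in [4, 7, 8, 10, 15, 18, 25, 28]:

lo=0, hi=7, mid=3, arr[mid]=10 -> 10 < 25, search right half
lo=4, hi=7, mid=5, arr[mid]=18 -> 18 < 25, search right half
lo=6, hi=7, mid=6, arr[mid]=25 -> Found target at index 6!

Binary search finds 25 at index 6 after 3 comparisons. The search repeatedly halves the search space by comparing with the middle element.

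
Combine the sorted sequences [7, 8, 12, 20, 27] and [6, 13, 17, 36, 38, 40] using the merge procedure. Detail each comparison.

Merging process:

Compare 7 vs 6: take 6 from right. Merged: [6]
Compare 7 vs 13: take 7 from left. Merged: [6, 7]
Compare 8 vs 13: take 8 from left. Merged: [6, 7, 8]
Compare 12 vs 13: take 12 from left. Merged: [6, 7, 8, 12]
Compare 20 vs 13: take 13 from right. Merged: [6, 7, 8, 12, 13]
Compare 20 vs 17: take 17 from right. Merged: [6, 7, 8, 12, 13, 17]
Compare 20 vs 36: take 20 from left. Merged: [6, 7, 8, 12, 13, 17, 20]
Compare 27 vs 36: take 27 from left. Merged: [6, 7, 8, 12, 13, 17, 20, 27]
Append remaining from right: [36, 38, 40]. Merged: [6, 7, 8, 12, 13, 17, 20, 27, 36, 38, 40]

Final merged array: [6, 7, 8, 12, 13, 17, 20, 27, 36, 38, 40]
Total comparisons: 8

The merged array is [6, 7, 8, 12, 13, 17, 20, 27, 36, 38, 40], requiring 8 comparisons. The merge step runs in O(n) time where n is the total number of elements.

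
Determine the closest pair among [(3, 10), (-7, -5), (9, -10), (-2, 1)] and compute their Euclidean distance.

Computing all pairwise distances among 4 points:

d((3, 10), (-7, -5)) = 18.0278
d((3, 10), (9, -10)) = 20.8806
d((3, 10), (-2, 1)) = 10.2956
d((-7, -5), (9, -10)) = 16.7631
d((-7, -5), (-2, 1)) = 7.8102 <-- minimum
d((9, -10), (-2, 1)) = 15.5563

Closest pair: (-7, -5) and (-2, 1) with distance 7.8102

The closest pair is (-7, -5) and (-2, 1) with Euclidean distance 7.8102. For 4 points, brute-force pairwise comparison is shown above. For large n, the divide-and-conquer algorithm (sort by x, recurse on halves, check the dividing strip) achieves O(n log n).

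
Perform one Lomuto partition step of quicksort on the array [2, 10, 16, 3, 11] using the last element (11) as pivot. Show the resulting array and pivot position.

Lomuto partition with pivot = 11:

Initial array: [2, 10, 16, 3, 11]

arr[0]=2 <= 11: swap with position 0, array becomes [2, 10, 16, 3, 11]
arr[1]=10 <= 11: swap with position 1, array becomes [2, 10, 16, 3, 11]
arr[2]=16 > 11: no swap
arr[3]=3 <= 11: swap with position 2, array becomes [2, 10, 3, 16, 11]

Place pivot at position 3: [2, 10, 3, 11, 16]
Pivot position: 3

After partitioning with pivot 11, the array becomes [2, 10, 3, 11, 16]. The pivot is placed at index 3. All elements to the left of the pivot are <= 11, and all elements to the right are > 11.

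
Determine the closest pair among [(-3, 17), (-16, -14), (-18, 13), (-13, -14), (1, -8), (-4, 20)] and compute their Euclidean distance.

Computing all pairwise distances among 6 points:

d((-3, 17), (-16, -14)) = 33.6155
d((-3, 17), (-18, 13)) = 15.5242
d((-3, 17), (-13, -14)) = 32.573
d((-3, 17), (1, -8)) = 25.318
d((-3, 17), (-4, 20)) = 3.1623
d((-16, -14), (-18, 13)) = 27.074
d((-16, -14), (-13, -14)) = 3.0 <-- minimum
d((-16, -14), (1, -8)) = 18.0278
d((-16, -14), (-4, 20)) = 36.0555
d((-18, 13), (-13, -14)) = 27.4591
d((-18, 13), (1, -8)) = 28.3196
d((-18, 13), (-4, 20)) = 15.6525
d((-13, -14), (1, -8)) = 15.2315
d((-13, -14), (-4, 20)) = 35.171
d((1, -8), (-4, 20)) = 28.4429

Closest pair: (-16, -14) and (-13, -14) with distance 3.0

The closest pair is (-16, -14) and (-13, -14) with Euclidean distance 3.0. For 6 points, brute-force pairwise comparison is shown above. For large n, the divide-and-conquer algorithm (sort by x, recurse on halves, check the dividing strip) achieves O(n log n).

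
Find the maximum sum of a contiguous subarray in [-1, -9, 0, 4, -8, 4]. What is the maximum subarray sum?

Using Kadane's algorithm on [-1, -9, 0, 4, -8, 4]:

Scanning through the array:
Position 1 (value -9): max_ending_here = -9, max_so_far = -1
Position 2 (value 0): max_ending_here = 0, max_so_far = 0
Position 3 (value 4): max_ending_here = 4, max_so_far = 4
Position 4 (value -8): max_ending_here = -4, max_so_far = 4
Position 5 (value 4): max_ending_here = 4, max_so_far = 4

Maximum subarray: [0, 4]
Maximum sum: 4

The maximum subarray is [0, 4] with sum 4. This subarray runs from index 2 to index 3.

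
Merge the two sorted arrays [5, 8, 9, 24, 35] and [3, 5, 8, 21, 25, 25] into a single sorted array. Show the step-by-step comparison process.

Merging process:

Compare 5 vs 3: take 3 from right. Merged: [3]
Compare 5 vs 5: take 5 from left. Merged: [3, 5]
Compare 8 vs 5: take 5 from right. Merged: [3, 5, 5]
Compare 8 vs 8: take 8 from left. Merged: [3, 5, 5, 8]
Compare 9 vs 8: take 8 from right. Merged: [3, 5, 5, 8, 8]
Compare 9 vs 21: take 9 from left. Merged: [3, 5, 5, 8, 8, 9]
Compare 24 vs 21: take 21 from right. Merged: [3, 5, 5, 8, 8, 9, 21]
Compare 24 vs 25: take 24 from left. Merged: [3, 5, 5, 8, 8, 9, 21, 24]
Compare 35 vs 25: take 25 from right. Merged: [3, 5, 5, 8, 8, 9, 21, 24, 25]
Compare 35 vs 25: take 25 from right. Merged: [3, 5, 5, 8, 8, 9, 21, 24, 25, 25]
Append remaining from left: [35]. Merged: [3, 5, 5, 8, 8, 9, 21, 24, 25, 25, 35]

Final merged array: [3, 5, 5, 8, 8, 9, 21, 24, 25, 25, 35]
Total comparisons: 10

The merged array is [3, 5, 5, 8, 8, 9, 21, 24, 25, 25, 35], requiring 10 comparisons. The merge step runs in O(n) time where n is the total number of elements.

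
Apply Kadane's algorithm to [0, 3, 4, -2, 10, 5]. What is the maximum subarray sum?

Using Kadane's algorithm on [0, 3, 4, -2, 10, 5]:

Scanning through the array:
Position 1 (value 3): max_ending_here = 3, max_so_far = 3
Position 2 (value 4): max_ending_here = 7, max_so_far = 7
Position 3 (value -2): max_ending_here = 5, max_so_far = 7
Position 4 (value 10): max_ending_here = 15, max_so_far = 15
Position 5 (value 5): max_ending_here = 20, max_so_far = 20

Maximum subarray: [0, 3, 4, -2, 10, 5]
Maximum sum: 20

The maximum subarray is [0, 3, 4, -2, 10, 5] with sum 20. This subarray runs from index 0 to index 5.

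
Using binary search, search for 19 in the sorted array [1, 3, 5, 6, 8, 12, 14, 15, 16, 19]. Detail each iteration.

Binary search for 19 in [1, 3, 5, 6, 8, 12, 14, 15, 16, 19]:

lo=0, hi=9, mid=4, arr[mid]=8 -> 8 < 19, search right half
lo=5, hi=9, mid=7, arr[mid]=15 -> 15 < 19, search right half
lo=8, hi=9, mid=8, arr[mid]=16 -> 16 < 19, search right half
lo=9, hi=9, mid=9, arr[mid]=19 -> Found target at index 9!

Binary search finds 19 at index 9 after 4 comparisons. The search repeatedly halves the search space by comparing with the middle element.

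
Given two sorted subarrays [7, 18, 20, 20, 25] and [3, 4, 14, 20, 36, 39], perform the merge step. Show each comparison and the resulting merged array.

Merging process:

Compare 7 vs 3: take 3 from right. Merged: [3]
Compare 7 vs 4: take 4 from right. Merged: [3, 4]
Compare 7 vs 14: take 7 from left. Merged: [3, 4, 7]
Compare 18 vs 14: take 14 from right. Merged: [3, 4, 7, 14]
Compare 18 vs 20: take 18 from left. Merged: [3, 4, 7, 14, 18]
Compare 20 vs 20: take 20 from left. Merged: [3, 4, 7, 14, 18, 20]
Compare 20 vs 20: take 20 from left. Merged: [3, 4, 7, 14, 18, 20, 20]
Compare 25 vs 20: take 20 from right. Merged: [3, 4, 7, 14, 18, 20, 20, 20]
Compare 25 vs 36: take 25 from left. Merged: [3, 4, 7, 14, 18, 20, 20, 20, 25]
Append remaining from right: [36, 39]. Merged: [3, 4, 7, 14, 18, 20, 20, 20, 25, 36, 39]

Final merged array: [3, 4, 7, 14, 18, 20, 20, 20, 25, 36, 39]
Total comparisons: 9

The merged array is [3, 4, 7, 14, 18, 20, 20, 20, 25, 36, 39], requiring 9 comparisons. The merge step runs in O(n) time where n is the total number of elements.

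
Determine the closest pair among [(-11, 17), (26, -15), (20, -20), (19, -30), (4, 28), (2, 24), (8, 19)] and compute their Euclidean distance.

Computing all pairwise distances among 7 points:

d((-11, 17), (26, -15)) = 48.9183
d((-11, 17), (20, -20)) = 48.2701
d((-11, 17), (19, -30)) = 55.7584
d((-11, 17), (4, 28)) = 18.6011
d((-11, 17), (2, 24)) = 14.7648
d((-11, 17), (8, 19)) = 19.105
d((26, -15), (20, -20)) = 7.8102
d((26, -15), (19, -30)) = 16.5529
d((26, -15), (4, 28)) = 48.3011
d((26, -15), (2, 24)) = 45.793
d((26, -15), (8, 19)) = 38.4708
d((20, -20), (19, -30)) = 10.0499
d((20, -20), (4, 28)) = 50.5964
d((20, -20), (2, 24)) = 47.5395
d((20, -20), (8, 19)) = 40.8044
d((19, -30), (4, 28)) = 59.9083
d((19, -30), (2, 24)) = 56.6127
d((19, -30), (8, 19)) = 50.2195
d((4, 28), (2, 24)) = 4.4721 <-- minimum
d((4, 28), (8, 19)) = 9.8489
d((2, 24), (8, 19)) = 7.8102

Closest pair: (4, 28) and (2, 24) with distance 4.4721

The closest pair is (4, 28) and (2, 24) with Euclidean distance 4.4721. For 7 points, brute-force pairwise comparison is shown above. For large n, the divide-and-conquer algorithm (sort by x, recurse on halves, check the dividing strip) achieves O(n log n).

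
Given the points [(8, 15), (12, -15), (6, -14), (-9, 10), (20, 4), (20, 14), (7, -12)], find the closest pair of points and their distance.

Computing all pairwise distances among 7 points:

d((8, 15), (12, -15)) = 30.2655
d((8, 15), (6, -14)) = 29.0689
d((8, 15), (-9, 10)) = 17.72
d((8, 15), (20, 4)) = 16.2788
d((8, 15), (20, 14)) = 12.0416
d((8, 15), (7, -12)) = 27.0185
d((12, -15), (6, -14)) = 6.0828
d((12, -15), (-9, 10)) = 32.6497
d((12, -15), (20, 4)) = 20.6155
d((12, -15), (20, 14)) = 30.0832
d((12, -15), (7, -12)) = 5.831
d((6, -14), (-9, 10)) = 28.3019
d((6, -14), (20, 4)) = 22.8035
d((6, -14), (20, 14)) = 31.305
d((6, -14), (7, -12)) = 2.2361 <-- minimum
d((-9, 10), (20, 4)) = 29.6142
d((-9, 10), (20, 14)) = 29.2746
d((-9, 10), (7, -12)) = 27.2029
d((20, 4), (20, 14)) = 10.0
d((20, 4), (7, -12)) = 20.6155
d((20, 14), (7, -12)) = 29.0689

Closest pair: (6, -14) and (7, -12) with distance 2.2361

The closest pair is (6, -14) and (7, -12) with Euclidean distance 2.2361. For 7 points, brute-force pairwise comparison is shown above. For large n, the divide-and-conquer algorithm (sort by x, recurse on halves, check the dividing strip) achieves O(n log n).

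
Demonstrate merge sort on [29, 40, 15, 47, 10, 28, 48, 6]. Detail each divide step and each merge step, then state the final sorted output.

Merge sort trace:

Split: [29, 40, 15, 47, 10, 28, 48, 6] -> [29, 40, 15, 47] and [10, 28, 48, 6]
  Split: [29, 40, 15, 47] -> [29, 40] and [15, 47]
    Split: [29, 40] -> [29] and [40]
    Merge: [29] + [40] -> [29, 40]
    Split: [15, 47] -> [15] and [47]
    Merge: [15] + [47] -> [15, 47]
  Merge: [29, 40] + [15, 47] -> [15, 29, 40, 47]
  Split: [10, 28, 48, 6] -> [10, 28] and [48, 6]
    Split: [10, 28] -> [10] and [28]
    Merge: [10] + [28] -> [10, 28]
    Split: [48, 6] -> [48] and [6]
    Merge: [48] + [6] -> [6, 48]
  Merge: [10, 28] + [6, 48] -> [6, 10, 28, 48]
Merge: [15, 29, 40, 47] + [6, 10, 28, 48] -> [6, 10, 15, 28, 29, 40, 47, 48]

Final sorted array: [6, 10, 15, 28, 29, 40, 47, 48]

The merge sort proceeds by recursively splitting the array and merging sorted halves.
After all merges, the sorted array is [6, 10, 15, 28, 29, 40, 47, 48].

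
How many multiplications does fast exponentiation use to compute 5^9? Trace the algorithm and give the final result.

Computing 5^9 by squaring (build up from 5^1; each line after the first costs one multiplication):

5^1 = 5
5^2 = (5^1)^2 = 5^2 = 25
5^4 = (5^2)^2 = 25^2 = 625
5^8 = (5^4)^2 = 625^2 = 390625
5^9 = 5 * 5^8 = 5 * 390625 = 1953125

Result: 1953125
Multiplications needed: 4 (4 lines after 5^1)

5^9 = 1953125. Using exponentiation by squaring, this requires 4 multiplications. The key idea: if the exponent is even, square the half-power; if odd, multiply by the base once.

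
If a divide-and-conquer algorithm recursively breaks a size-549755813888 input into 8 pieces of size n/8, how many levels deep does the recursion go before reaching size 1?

For divide and conquer with division factor 8:

Problem sizes at each level:
Level 0: 549755813888
Level 1: 68719476736
Level 2: 8589934592
Level 3: 1073741824
Level 4: 134217728
Level 5: 16777216
Level 6: 2097152
Level 7: 262144
Level 8: 32768
Level 9: 4096
Level 10: 512
Level 11: 64
Level 12: 8
Level 13: 1

The root is level 0 and the size-1 base case is level 13 (the tree spans levels 0 through 13, i.e. 14 levels counting the root), so the depth is the number of divisions: log_8(549755813888) = 13

The recursion tree depth is log_8(549755813888) = 13. At each level, the problem size is divided by 8, so it takes 13 divisions to reduce to a base case of size 1. The algorithm makes 8 recursive calls at each level.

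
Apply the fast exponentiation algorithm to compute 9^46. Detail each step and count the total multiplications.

Computing 9^46 by squaring (build up from 9^1; each line after the first costs one multiplication):

9^1 = 9
9^2 = (9^1)^2 = 9^2 = 81
9^4 = (9^2)^2 = 81^2 = 6561
9^5 = 9 * 9^4 = 9 * 6561 = 59049
9^10 = (9^5)^2 = 59049^2 = 3486784401
9^11 = 9 * 9^10 = 9 * 3486784401 = 31381059609
9^22 = (9^11)^2 = 31381059609^2 = 984770902183611232881
9^23 = 9 * 9^22 = 9 * 984770902183611232881 = 8862938119652501095929
9^46 = (9^23)^2 = 8862938119652501095929^2 = 78551672112789411833022577315290546060373041

Result: 78551672112789411833022577315290546060373041
Multiplications needed: 8 (8 lines after 9^1)

9^46 = 78551672112789411833022577315290546060373041. Using exponentiation by squaring, this requires 8 multiplications. The key idea: if the exponent is even, square the half-power; if odd, multiply by the base once.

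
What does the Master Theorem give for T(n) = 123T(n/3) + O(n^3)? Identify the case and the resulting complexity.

Master Theorem for T(n) = 123T(n/3) + O(n^3):

a = 123, b = 3, c = 3
log_b(a) = log_3(123) = 4.3802

Case 1: c = 3 < log_3(123) = 4.3802
T(n) = O(n^(log_3 123))

For T(n) = 123T(n/3) + O(n^3): log_3(123) = 4.3802. This is Case 1 of the Master Theorem (c < log_b(a), work dominated by leaves), giving O(n^(log_3 123)).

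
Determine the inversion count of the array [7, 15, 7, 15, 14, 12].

Finding inversions in [7, 15, 7, 15, 14, 12]:

(1, 2): arr[1]=15 > arr[2]=7
(1, 4): arr[1]=15 > arr[4]=14
(1, 5): arr[1]=15 > arr[5]=12
(3, 4): arr[3]=15 > arr[4]=14
(3, 5): arr[3]=15 > arr[5]=12
(4, 5): arr[4]=14 > arr[5]=12

Total inversions: 6

The array has 6 inversion(s): (1,2), (1,4), (1,5), (3,4), (3,5), (4,5). Each pair (i,j) satisfies i < j and arr[i] > arr[j].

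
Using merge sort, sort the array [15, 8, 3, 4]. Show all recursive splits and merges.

Merge sort trace:

Split: [15, 8, 3, 4] -> [15, 8] and [3, 4]
  Split: [15, 8] -> [15] and [8]
  Merge: [15] + [8] -> [8, 15]
  Split: [3, 4] -> [3] and [4]
  Merge: [3] + [4] -> [3, 4]
Merge: [8, 15] + [3, 4] -> [3, 4, 8, 15]

Final sorted array: [3, 4, 8, 15]

The merge sort proceeds by recursively splitting the array and merging sorted halves.
After all merges, the sorted array is [3, 4, 8, 15].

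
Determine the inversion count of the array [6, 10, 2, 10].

Finding inversions in [6, 10, 2, 10]:

(0, 2): arr[0]=6 > arr[2]=2
(1, 2): arr[1]=10 > arr[2]=2

Total inversions: 2

The array has 2 inversion(s): (0,2), (1,2). Each pair (i,j) satisfies i < j and arr[i] > arr[j].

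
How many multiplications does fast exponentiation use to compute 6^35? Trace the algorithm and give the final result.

Computing 6^35 by squaring (build up from 6^1; each line after the first costs one multiplication):

6^1 = 6
6^2 = (6^1)^2 = 6^2 = 36
6^4 = (6^2)^2 = 36^2 = 1296
6^8 = (6^4)^2 = 1296^2 = 1679616
6^16 = (6^8)^2 = 1679616^2 = 2821109907456
6^17 = 6 * 6^16 = 6 * 2821109907456 = 16926659444736
6^34 = (6^17)^2 = 16926659444736^2 = 286511799958070431838109696
6^35 = 6 * 6^34 = 6 * 286511799958070431838109696 = 1719070799748422591028658176

Result: 1719070799748422591028658176
Multiplications needed: 7 (7 lines after 6^1)

6^35 = 1719070799748422591028658176. Using exponentiation by squaring, this requires 7 multiplications. The key idea: if the exponent is even, square the half-power; if odd, multiply by the base once.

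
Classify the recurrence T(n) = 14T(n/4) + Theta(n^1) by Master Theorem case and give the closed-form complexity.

Master Theorem for T(n) = 14T(n/4) + O(n^1):

a = 14, b = 4, c = 1
log_b(a) = log_4(14) = 1.9037

Case 1: c = 1 < log_4(14) = 1.9037
T(n) = O(n^(log_4 14))

For T(n) = 14T(n/4) + O(n^1): log_4(14) = 1.9037. This is Case 1 of the Master Theorem (c < log_b(a), work dominated by leaves), giving O(n^(log_4 14)).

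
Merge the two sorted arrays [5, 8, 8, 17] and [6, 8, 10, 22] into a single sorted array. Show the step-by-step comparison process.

Merging process:

Compare 5 vs 6: take 5 from left. Merged: [5]
Compare 8 vs 6: take 6 from right. Merged: [5, 6]
Compare 8 vs 8: take 8 from left. Merged: [5, 6, 8]
Compare 8 vs 8: take 8 from left. Merged: [5, 6, 8, 8]
Compare 17 vs 8: take 8 from right. Merged: [5, 6, 8, 8, 8]
Compare 17 vs 10: take 10 from right. Merged: [5, 6, 8, 8, 8, 10]
Compare 17 vs 22: take 17 from left. Merged: [5, 6, 8, 8, 8, 10, 17]
Append remaining from right: [22]. Merged: [5, 6, 8, 8, 8, 10, 17, 22]

Final merged array: [5, 6, 8, 8, 8, 10, 17, 22]
Total comparisons: 7

The merged array is [5, 6, 8, 8, 8, 10, 17, 22], requiring 7 comparisons. The merge step runs in O(n) time where n is the total number of elements.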